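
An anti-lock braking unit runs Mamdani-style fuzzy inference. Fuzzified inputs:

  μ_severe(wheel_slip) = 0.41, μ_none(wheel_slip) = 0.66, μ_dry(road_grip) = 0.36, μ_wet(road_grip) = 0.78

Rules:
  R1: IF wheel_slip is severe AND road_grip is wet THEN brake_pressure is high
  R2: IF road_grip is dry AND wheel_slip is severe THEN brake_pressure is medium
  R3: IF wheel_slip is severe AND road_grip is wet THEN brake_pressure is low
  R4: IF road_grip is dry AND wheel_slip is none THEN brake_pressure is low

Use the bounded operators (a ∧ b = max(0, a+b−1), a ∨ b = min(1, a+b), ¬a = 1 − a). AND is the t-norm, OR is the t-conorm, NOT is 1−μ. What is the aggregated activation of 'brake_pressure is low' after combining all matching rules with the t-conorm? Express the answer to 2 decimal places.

0.21

R1: severe=0.41, wet=0.78; AND[max(0, a+b−1)] → w = 0.19
R2: dry=0.36, severe=0.41; AND[max(0, a+b−1)] → w = 0.00
R3: severe=0.41, wet=0.78; AND[max(0, a+b−1)] → w = 0.19
R4: dry=0.36, none=0.66; AND[max(0, a+b−1)] → w = 0.02
Rules with consequent 'low': {R3, R4} → strengths 0.19, 0.02
Aggregate via t-conorm [min(1, a+b)]: 0.21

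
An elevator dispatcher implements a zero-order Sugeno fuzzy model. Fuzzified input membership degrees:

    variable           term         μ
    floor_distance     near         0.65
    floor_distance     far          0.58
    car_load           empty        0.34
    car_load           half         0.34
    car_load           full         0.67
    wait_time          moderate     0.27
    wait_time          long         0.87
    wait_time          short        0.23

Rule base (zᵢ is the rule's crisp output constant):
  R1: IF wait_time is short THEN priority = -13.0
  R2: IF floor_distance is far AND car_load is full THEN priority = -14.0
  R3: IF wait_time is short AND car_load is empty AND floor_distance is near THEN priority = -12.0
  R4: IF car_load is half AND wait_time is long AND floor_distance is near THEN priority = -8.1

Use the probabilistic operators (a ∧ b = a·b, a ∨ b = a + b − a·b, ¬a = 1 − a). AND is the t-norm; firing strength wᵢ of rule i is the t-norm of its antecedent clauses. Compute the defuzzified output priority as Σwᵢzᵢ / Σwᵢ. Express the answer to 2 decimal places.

-12.30

R1 (z=-13.0): short=0.23 → w = 0.2300
R2 (z=-14.0): far=0.58, full=0.67; AND[a·b] → w = 0.3886
R3 (z=-12.0): short=0.23, empty=0.34, near=0.65; AND[a·b] → w = 0.0508
R4 (z=-8.1): half=0.34, long=0.87, near=0.65; AND[a·b] → w = 0.1923
Weighted average = (0.2300·-13.0 + 0.3886·-14.0 + 0.0508·-12.0 + 0.1923·-8.1) / (0.2300 + 0.3886 + 0.0508 + 0.1923)
  = -10.5977 / 0.8617 = -12.30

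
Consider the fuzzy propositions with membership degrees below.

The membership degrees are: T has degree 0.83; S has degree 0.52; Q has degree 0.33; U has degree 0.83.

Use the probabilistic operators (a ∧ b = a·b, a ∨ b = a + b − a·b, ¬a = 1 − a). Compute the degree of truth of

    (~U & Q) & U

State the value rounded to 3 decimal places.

0.047

~U = 1 − 0.8300 = 0.1700
~U & Q = a·b on (0.1700, 0.3300) = 0.0561
(~U & Q) & U = a·b on (0.0561, 0.8300) = 0.0466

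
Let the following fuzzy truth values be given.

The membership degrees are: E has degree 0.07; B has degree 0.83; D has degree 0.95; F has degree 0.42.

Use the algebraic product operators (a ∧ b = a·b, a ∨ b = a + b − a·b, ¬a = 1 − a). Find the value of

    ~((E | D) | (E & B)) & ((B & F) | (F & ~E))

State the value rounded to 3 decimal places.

E | D = a + b − a·b on (0.0700, 0.9500) = 0.9535
E & B = a·b on (0.0700, 0.8300) = 0.0581
(E | D) | (E & B) = a + b − a·b on (0.9535, 0.0581) = 0.9562
~((E | D) | (E & B)) = 1 − 0.9562 = 0.0438
B & F = a·b on (0.8300, 0.4200) = 0.3486
~E = 1 − 0.0700 = 0.9300
F & ~E = a·b on (0.4200, 0.9300) = 0.3906
(B & F) | (F & ~E) = a + b − a·b on (0.3486, 0.3906) = 0.6030
~((E | D) | (E & B)) & ((B & F) | (F & ~E)) = a·b on (0.0438, 0.6030) = 0.0264

0.026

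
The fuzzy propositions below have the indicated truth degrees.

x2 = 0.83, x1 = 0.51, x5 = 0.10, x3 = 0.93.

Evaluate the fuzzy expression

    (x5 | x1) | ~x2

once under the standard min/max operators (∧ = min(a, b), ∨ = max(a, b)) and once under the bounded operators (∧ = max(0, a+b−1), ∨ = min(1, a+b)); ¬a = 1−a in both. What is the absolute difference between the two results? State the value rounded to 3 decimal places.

Under standard min/max:
  x5 | x1 = max(a, b) on (0.10, 0.51) = 0.51
  ~x2 = 1 − 0.83 = 0.17
  (x5 | x1) | ~x2 = max(a, b) on (0.51, 0.17) = 0.51
  → value = 0.5100
Under bounded:
  x5 | x1 = min(1, a+b) on (0.10, 0.51) = 0.61
  ~x2 = 1 − 0.83 = 0.17
  (x5 | x1) | ~x2 = min(1, a+b) on (0.61, 0.17) = 0.78
  → value = 0.7800
|0.5100 − 0.7800| = 0.270

0.270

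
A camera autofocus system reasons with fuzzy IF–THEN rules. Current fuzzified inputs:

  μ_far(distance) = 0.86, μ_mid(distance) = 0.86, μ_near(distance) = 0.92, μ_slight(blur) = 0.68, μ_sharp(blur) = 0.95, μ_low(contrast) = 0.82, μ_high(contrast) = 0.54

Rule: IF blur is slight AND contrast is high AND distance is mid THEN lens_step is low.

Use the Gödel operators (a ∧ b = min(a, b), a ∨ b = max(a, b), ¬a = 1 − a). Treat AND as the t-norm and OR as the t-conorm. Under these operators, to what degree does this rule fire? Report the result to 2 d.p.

firing strength: slight=0.68, high=0.54, mid=0.86; AND[min(a, b)] → w = 0.54

0.54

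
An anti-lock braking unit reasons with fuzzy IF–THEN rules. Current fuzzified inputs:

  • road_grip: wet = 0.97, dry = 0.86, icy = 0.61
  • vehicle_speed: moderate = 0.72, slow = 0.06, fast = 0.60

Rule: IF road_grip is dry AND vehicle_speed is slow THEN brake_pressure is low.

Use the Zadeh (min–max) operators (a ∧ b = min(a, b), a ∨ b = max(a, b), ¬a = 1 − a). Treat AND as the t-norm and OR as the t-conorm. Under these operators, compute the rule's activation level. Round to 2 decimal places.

firing strength: dry=0.86, slow=0.06; AND[min(a, b)] → w = 0.06

0.06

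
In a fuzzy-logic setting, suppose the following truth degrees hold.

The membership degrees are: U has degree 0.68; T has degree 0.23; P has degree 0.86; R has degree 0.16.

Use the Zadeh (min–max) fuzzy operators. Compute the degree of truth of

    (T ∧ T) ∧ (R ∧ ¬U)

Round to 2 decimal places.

0.16

T ∧ T = min(a, b) on (0.23, 0.23) = 0.23
¬U = 1 − 0.68 = 0.32
R ∧ ¬U = min(a, b) on (0.16, 0.32) = 0.16
(T ∧ T) ∧ (R ∧ ¬U) = min(a, b) on (0.23, 0.16) = 0.16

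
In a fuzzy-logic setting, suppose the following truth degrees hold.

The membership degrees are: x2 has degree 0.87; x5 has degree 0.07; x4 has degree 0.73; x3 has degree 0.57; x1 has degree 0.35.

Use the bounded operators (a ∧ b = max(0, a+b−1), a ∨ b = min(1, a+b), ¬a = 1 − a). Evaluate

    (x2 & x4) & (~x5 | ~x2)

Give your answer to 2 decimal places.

x2 & x4 = max(0, a+b−1) on (0.87, 0.73) = 0.60
~x5 = 1 − 0.07 = 0.93
~x2 = 1 − 0.87 = 0.13
~x5 | ~x2 = min(1, a+b) on (0.93, 0.13) = 1.00
(x2 & x4) & (~x5 | ~x2) = max(0, a+b−1) on (0.60, 1.00) = 0.60

0.60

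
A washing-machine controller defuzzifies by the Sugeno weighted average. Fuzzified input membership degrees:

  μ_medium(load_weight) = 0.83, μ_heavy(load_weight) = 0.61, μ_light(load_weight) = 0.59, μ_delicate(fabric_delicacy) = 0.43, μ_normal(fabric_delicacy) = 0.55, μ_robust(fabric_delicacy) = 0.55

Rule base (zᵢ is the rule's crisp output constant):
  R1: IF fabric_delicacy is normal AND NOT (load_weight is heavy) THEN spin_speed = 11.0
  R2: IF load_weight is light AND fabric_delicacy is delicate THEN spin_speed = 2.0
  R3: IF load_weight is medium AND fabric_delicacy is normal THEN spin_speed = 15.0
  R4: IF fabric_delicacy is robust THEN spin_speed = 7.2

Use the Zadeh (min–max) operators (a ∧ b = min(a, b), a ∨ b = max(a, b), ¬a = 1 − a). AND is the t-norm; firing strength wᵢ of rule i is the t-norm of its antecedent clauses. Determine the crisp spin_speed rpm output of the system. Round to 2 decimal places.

9.04

R1 (z=11.0): normal=0.55, ¬heavy=1−0.61=0.39; AND[min(a, b)] → w = 0.39
R2 (z=2.0): light=0.59, delicate=0.43; AND[min(a, b)] → w = 0.43
R3 (z=15.0): medium=0.83, normal=0.55; AND[min(a, b)] → w = 0.55
R4 (z=7.2): robust=0.55 → w = 0.55
Weighted average = (0.39·11.0 + 0.43·2.0 + 0.55·15.0 + 0.55·7.2) / (0.39 + 0.43 + 0.55 + 0.55)
  = 17.3600 / 1.9200 = 9.04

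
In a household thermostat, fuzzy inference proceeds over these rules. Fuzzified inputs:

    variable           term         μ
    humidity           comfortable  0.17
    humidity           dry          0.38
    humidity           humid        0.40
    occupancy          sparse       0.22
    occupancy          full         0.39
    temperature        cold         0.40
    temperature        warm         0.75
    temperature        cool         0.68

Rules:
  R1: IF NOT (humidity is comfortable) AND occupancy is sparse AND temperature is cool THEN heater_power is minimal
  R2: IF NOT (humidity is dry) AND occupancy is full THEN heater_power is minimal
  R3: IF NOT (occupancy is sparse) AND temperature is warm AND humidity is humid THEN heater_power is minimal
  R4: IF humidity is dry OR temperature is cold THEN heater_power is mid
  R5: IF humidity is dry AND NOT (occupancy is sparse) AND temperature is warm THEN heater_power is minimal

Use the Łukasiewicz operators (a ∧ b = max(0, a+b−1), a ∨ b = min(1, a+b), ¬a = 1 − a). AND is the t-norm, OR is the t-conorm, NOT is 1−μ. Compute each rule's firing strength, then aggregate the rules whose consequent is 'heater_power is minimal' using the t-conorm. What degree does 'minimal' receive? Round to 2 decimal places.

0.01

R1: ¬comfortable=1−0.17=0.83, sparse=0.22, cool=0.68; AND[max(0, a+b−1)] → w = 0.00
R2: ¬dry=1−0.38=0.62, full=0.39; AND[max(0, a+b−1)] → w = 0.01
R3: ¬sparse=1−0.22=0.78, warm=0.75, humid=0.40; AND[max(0, a+b−1)] → w = 0.00
R4: dry=0.38, cold=0.40; OR[min(1, a+b)] → w = 0.78
R5: dry=0.38, ¬sparse=1−0.22=0.78, warm=0.75; AND[max(0, a+b−1)] → w = 0.00
Rules with consequent 'minimal': {R1, R2, R3, R5} → strengths 0.00, 0.01, 0.00, 0.00
Aggregate via t-conorm [min(1, a+b)]: 0.01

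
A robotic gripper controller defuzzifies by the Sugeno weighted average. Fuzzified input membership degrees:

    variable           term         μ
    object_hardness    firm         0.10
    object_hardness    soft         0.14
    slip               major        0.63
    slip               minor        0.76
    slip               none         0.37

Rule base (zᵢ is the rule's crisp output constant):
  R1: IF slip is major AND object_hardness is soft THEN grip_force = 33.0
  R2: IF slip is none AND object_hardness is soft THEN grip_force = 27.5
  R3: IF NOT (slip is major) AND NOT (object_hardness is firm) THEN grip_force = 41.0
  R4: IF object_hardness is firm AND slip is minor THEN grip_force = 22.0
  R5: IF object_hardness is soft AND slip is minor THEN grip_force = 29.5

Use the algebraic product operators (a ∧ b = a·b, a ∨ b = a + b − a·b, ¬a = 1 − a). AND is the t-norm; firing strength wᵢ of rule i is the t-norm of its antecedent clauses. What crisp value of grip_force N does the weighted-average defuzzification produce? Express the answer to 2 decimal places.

34.79

R1 (z=33.0): major=0.63, soft=0.14; AND[a·b] → w = 0.0882
R2 (z=27.5): none=0.37, soft=0.14; AND[a·b] → w = 0.0518
R3 (z=41.0): ¬major=1−0.63=0.37, ¬firm=1−0.10=0.90; AND[a·b] → w = 0.3330
R4 (z=22.0): firm=0.10, minor=0.76; AND[a·b] → w = 0.0760
R5 (z=29.5): soft=0.14, minor=0.76; AND[a·b] → w = 0.1064
Weighted average = (0.0882·33.0 + 0.0518·27.5 + 0.3330·41.0 + 0.0760·22.0 + 0.1064·29.5) / (0.0882 + 0.0518 + 0.3330 + 0.0760 + 0.1064)
  = 22.7989 / 0.6554 = 34.79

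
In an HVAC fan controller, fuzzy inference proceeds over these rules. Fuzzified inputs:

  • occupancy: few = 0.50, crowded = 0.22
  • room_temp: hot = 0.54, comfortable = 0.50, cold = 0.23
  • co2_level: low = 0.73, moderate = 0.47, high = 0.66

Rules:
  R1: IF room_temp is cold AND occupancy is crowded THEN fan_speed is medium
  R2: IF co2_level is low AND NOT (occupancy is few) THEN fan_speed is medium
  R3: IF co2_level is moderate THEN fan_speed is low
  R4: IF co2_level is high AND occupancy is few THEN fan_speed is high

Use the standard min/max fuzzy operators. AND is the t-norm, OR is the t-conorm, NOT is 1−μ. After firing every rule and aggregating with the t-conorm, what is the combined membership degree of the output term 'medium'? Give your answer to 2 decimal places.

0.50

R1: cold=0.23, crowded=0.22; AND[min(a, b)] → w = 0.22
R2: low=0.73, ¬few=1−0.50=0.50; AND[min(a, b)] → w = 0.50
R3: moderate=0.47 → w = 0.47
R4: high=0.66, few=0.50; AND[min(a, b)] → w = 0.50
Rules with consequent 'medium': {R1, R2} → strengths 0.22, 0.50
Aggregate via t-conorm [max(a, b)]: 0.50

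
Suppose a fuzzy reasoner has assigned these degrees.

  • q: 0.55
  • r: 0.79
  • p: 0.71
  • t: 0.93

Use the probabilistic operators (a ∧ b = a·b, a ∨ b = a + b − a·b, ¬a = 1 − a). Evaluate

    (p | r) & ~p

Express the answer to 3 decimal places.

0.272

p | r = a + b − a·b on (0.7100, 0.7900) = 0.9391
~p = 1 − 0.7100 = 0.2900
(p | r) & ~p = a·b on (0.9391, 0.2900) = 0.2723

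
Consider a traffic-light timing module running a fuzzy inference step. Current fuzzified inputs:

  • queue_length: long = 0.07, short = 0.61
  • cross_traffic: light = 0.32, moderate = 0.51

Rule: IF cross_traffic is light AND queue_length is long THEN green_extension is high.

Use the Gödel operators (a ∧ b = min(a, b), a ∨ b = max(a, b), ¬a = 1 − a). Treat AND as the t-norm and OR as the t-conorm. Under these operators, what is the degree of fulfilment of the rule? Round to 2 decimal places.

0.07

firing strength: light=0.32, long=0.07; AND[min(a, b)] → w = 0.07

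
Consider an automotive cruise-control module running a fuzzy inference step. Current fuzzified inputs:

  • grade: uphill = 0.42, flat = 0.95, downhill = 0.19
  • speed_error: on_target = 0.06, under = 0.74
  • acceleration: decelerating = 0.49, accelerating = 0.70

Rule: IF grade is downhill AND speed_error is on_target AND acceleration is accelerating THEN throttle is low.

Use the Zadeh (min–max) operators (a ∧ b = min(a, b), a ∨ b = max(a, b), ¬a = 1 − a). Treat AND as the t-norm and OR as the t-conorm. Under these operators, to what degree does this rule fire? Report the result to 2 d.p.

firing strength: downhill=0.19, on_target=0.06, accelerating=0.70; AND[min(a, b)] → w = 0.06

0.06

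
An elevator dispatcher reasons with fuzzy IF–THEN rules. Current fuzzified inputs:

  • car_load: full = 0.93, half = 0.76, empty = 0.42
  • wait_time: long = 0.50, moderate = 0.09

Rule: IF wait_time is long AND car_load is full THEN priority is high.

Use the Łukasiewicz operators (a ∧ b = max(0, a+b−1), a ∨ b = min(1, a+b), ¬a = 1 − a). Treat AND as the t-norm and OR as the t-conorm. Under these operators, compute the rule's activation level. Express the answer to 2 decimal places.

firing strength: long=0.50, full=0.93; AND[max(0, a+b−1)] → w = 0.43

0.43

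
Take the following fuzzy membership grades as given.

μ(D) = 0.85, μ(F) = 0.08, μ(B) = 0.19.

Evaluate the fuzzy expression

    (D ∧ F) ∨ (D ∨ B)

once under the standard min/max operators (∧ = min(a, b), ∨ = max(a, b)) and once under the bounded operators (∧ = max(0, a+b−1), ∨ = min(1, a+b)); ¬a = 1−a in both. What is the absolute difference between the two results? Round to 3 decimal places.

Under standard min/max:
  D ∧ F = min(a, b) on (0.85, 0.08) = 0.08
  D ∨ B = max(a, b) on (0.85, 0.19) = 0.85
  (D ∧ F) ∨ (D ∨ B) = max(a, b) on (0.08, 0.85) = 0.85
  → value = 0.8500
Under bounded:
  D ∧ F = max(0, a+b−1) on (0.85, 0.08) = 0.00
  D ∨ B = min(1, a+b) on (0.85, 0.19) = 1.00
  (D ∧ F) ∨ (D ∨ B) = min(1, a+b) on (0.00, 1.00) = 1.00
  → value = 1.0000
|0.8500 − 1.0000| = 0.150

0.150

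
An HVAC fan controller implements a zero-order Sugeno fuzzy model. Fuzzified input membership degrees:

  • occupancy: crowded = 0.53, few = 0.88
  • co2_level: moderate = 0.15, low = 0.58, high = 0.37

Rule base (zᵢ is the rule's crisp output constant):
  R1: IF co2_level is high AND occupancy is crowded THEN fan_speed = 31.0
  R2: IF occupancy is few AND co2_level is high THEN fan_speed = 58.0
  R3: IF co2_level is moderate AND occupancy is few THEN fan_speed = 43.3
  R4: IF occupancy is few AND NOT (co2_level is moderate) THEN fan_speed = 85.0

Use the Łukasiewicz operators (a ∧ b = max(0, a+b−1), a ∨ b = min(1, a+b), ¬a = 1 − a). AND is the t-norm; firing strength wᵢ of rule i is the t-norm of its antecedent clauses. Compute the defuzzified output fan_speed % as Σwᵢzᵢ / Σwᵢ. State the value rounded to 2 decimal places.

77.08

R1 (z=31.0): high=0.37, crowded=0.53; AND[max(0, a+b−1)] → w = 0.00
R2 (z=58.0): few=0.88, high=0.37; AND[max(0, a+b−1)] → w = 0.25
R3 (z=43.3): moderate=0.15, few=0.88; AND[max(0, a+b−1)] → w = 0.03
R4 (z=85.0): few=0.88, ¬moderate=1−0.15=0.85; AND[max(0, a+b−1)] → w = 0.73
Weighted average = (0.00·31.0 + 0.25·58.0 + 0.03·43.3 + 0.73·85.0) / (0.00 + 0.25 + 0.03 + 0.73)
  = 77.8490 / 1.0100 = 77.08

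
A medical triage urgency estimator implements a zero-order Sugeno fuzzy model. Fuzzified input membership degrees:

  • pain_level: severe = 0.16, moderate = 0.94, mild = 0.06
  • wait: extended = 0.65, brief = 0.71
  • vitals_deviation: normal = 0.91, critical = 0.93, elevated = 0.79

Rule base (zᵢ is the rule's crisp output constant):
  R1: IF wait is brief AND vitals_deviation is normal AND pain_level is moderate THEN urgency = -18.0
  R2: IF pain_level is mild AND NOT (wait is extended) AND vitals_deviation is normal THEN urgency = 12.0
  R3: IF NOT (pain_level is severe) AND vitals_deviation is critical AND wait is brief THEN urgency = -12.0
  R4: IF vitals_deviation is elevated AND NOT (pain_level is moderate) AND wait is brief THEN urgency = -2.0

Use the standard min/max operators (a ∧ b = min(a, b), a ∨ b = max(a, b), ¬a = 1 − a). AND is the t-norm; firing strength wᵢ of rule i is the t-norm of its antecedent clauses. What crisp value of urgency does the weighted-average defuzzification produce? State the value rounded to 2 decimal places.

R1 (z=-18.0): brief=0.71, normal=0.91, moderate=0.94; AND[min(a, b)] → w = 0.71
R2 (z=12.0): mild=0.06, ¬extended=1−0.65=0.35, normal=0.91; AND[min(a, b)] → w = 0.06
R3 (z=-12.0): ¬severe=1−0.16=0.84, critical=0.93, brief=0.71; AND[min(a, b)] → w = 0.71
R4 (z=-2.0): elevated=0.79, ¬moderate=1−0.94=0.06, brief=0.71; AND[min(a, b)] → w = 0.06
Weighted average = (0.71·-18.0 + 0.06·12.0 + 0.71·-12.0 + 0.06·-2.0) / (0.71 + 0.06 + 0.71 + 0.06)
  = -20.7000 / 1.5400 = -13.44

-13.44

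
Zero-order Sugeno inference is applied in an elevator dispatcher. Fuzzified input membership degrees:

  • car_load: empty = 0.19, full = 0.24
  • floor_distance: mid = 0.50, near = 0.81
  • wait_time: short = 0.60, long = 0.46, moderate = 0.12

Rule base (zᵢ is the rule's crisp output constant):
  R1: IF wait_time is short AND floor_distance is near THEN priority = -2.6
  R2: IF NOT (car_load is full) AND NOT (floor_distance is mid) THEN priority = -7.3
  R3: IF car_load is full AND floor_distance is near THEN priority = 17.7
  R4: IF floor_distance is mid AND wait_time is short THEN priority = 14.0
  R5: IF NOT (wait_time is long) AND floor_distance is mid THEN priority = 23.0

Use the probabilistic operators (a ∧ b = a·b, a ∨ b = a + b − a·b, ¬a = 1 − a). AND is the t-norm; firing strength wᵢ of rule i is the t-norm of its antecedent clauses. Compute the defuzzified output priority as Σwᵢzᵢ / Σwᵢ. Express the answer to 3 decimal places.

R1 (z=-2.6): short=0.60, near=0.81; AND[a·b] → w = 0.4860
R2 (z=-7.3): ¬full=1−0.24=0.76, ¬mid=1−0.50=0.50; AND[a·b] → w = 0.3800
R3 (z=17.7): full=0.24, near=0.81; AND[a·b] → w = 0.1944
R4 (z=14.0): mid=0.50, short=0.60; AND[a·b] → w = 0.3000
R5 (z=23.0): ¬long=1−0.46=0.54, mid=0.50; AND[a·b] → w = 0.2700
Weighted average = (0.4860·-2.6 + 0.3800·-7.3 + 0.1944·17.7 + 0.3000·14.0 + 0.2700·23.0) / (0.4860 + 0.3800 + 0.1944 + 0.3000 + 0.2700)
  = 9.8133 / 1.6304 = 6.019

6.019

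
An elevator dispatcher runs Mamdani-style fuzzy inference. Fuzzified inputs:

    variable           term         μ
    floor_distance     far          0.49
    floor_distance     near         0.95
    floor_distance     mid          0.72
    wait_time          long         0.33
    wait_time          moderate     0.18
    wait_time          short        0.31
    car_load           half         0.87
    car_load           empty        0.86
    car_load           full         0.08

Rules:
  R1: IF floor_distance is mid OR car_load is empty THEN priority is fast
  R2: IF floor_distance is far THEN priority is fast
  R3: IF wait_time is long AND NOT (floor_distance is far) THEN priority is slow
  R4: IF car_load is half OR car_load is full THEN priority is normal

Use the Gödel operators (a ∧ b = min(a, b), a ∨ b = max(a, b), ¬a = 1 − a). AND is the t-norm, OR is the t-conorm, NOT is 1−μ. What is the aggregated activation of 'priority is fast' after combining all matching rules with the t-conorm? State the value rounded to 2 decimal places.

0.86

R1: mid=0.72, empty=0.86; OR[max(a, b)] → w = 0.86
R2: far=0.49 → w = 0.49
R3: long=0.33, ¬far=1−0.49=0.51; AND[min(a, b)] → w = 0.33
R4: half=0.87, full=0.08; OR[max(a, b)] → w = 0.87
Rules with consequent 'fast': {R1, R2} → strengths 0.86, 0.49
Aggregate via t-conorm [max(a, b)]: 0.86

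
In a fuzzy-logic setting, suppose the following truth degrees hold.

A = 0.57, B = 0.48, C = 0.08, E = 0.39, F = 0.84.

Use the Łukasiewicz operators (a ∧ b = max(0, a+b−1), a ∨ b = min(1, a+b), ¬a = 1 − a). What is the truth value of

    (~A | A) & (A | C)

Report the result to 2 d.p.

~A = 1 − 0.57 = 0.43
~A | A = min(1, a+b) on (0.43, 0.57) = 1.00
A | C = min(1, a+b) on (0.57, 0.08) = 0.65
(~A | A) & (A | C) = max(0, a+b−1) on (1.00, 0.65) = 0.65

0.65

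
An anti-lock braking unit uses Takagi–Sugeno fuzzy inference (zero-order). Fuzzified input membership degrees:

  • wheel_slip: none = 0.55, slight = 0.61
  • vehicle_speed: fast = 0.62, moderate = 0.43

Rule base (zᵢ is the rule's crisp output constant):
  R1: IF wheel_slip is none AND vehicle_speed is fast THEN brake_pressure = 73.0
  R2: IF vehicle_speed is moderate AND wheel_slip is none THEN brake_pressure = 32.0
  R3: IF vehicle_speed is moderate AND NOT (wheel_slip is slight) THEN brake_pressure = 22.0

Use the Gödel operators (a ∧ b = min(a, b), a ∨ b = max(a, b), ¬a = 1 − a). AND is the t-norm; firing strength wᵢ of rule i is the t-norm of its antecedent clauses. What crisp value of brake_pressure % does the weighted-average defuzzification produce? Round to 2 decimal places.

R1 (z=73.0): none=0.55, fast=0.62; AND[min(a, b)] → w = 0.55
R2 (z=32.0): moderate=0.43, none=0.55; AND[min(a, b)] → w = 0.43
R3 (z=22.0): moderate=0.43, ¬slight=1−0.61=0.39; AND[min(a, b)] → w = 0.39
Weighted average = (0.55·73.0 + 0.43·32.0 + 0.39·22.0) / (0.55 + 0.43 + 0.39)
  = 62.4900 / 1.3700 = 45.61

45.61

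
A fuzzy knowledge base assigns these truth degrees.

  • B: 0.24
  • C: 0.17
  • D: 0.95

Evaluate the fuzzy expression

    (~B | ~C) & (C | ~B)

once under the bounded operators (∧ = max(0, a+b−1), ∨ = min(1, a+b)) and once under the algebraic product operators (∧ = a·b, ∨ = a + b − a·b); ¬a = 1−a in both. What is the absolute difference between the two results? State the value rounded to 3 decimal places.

0.162

Under bounded:
  ~B = 1 − 0.24 = 0.76
  ~C = 1 − 0.17 = 0.83
  ~B | ~C = min(1, a+b) on (0.76, 0.83) = 1.00
  ~B = 1 − 0.24 = 0.76
  C | ~B = min(1, a+b) on (0.17, 0.76) = 0.93
  (~B | ~C) & (C | ~B) = max(0, a+b−1) on (1.00, 0.93) = 0.93
  → value = 0.9300
Under algebraic product:
  ~B = 1 − 0.2400 = 0.7600
  ~C = 1 − 0.1700 = 0.8300
  ~B | ~C = a + b − a·b on (0.7600, 0.8300) = 0.9592
  ~B = 1 − 0.2400 = 0.7600
  C | ~B = a + b − a·b on (0.1700, 0.7600) = 0.8008
  (~B | ~C) & (C | ~B) = a·b on (0.9592, 0.8008) = 0.7681
  → value = 0.7681
|0.9300 − 0.7681| = 0.162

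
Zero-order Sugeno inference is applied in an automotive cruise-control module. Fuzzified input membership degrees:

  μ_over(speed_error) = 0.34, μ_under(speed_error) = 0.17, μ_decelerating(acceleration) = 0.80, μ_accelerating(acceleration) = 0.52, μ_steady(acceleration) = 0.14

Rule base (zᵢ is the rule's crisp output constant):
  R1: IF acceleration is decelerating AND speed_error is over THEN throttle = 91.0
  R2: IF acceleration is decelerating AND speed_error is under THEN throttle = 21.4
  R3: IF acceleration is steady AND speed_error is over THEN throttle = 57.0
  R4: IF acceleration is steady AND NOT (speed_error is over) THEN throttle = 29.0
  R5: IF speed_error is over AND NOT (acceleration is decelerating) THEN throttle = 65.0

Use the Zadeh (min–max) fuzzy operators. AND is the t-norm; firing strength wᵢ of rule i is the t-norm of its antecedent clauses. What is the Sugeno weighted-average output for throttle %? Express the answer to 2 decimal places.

60.22

R1 (z=91.0): decelerating=0.80, over=0.34; AND[min(a, b)] → w = 0.34
R2 (z=21.4): decelerating=0.80, under=0.17; AND[min(a, b)] → w = 0.17
R3 (z=57.0): steady=0.14, over=0.34; AND[min(a, b)] → w = 0.14
R4 (z=29.0): steady=0.14, ¬over=1−0.34=0.66; AND[min(a, b)] → w = 0.14
R5 (z=65.0): over=0.34, ¬decelerating=1−0.80=0.20; AND[min(a, b)] → w = 0.20
Weighted average = (0.34·91.0 + 0.17·21.4 + 0.14·57.0 + 0.14·29.0 + 0.20·65.0) / (0.34 + 0.17 + 0.14 + 0.14 + 0.20)
  = 59.6180 / 0.9900 = 60.22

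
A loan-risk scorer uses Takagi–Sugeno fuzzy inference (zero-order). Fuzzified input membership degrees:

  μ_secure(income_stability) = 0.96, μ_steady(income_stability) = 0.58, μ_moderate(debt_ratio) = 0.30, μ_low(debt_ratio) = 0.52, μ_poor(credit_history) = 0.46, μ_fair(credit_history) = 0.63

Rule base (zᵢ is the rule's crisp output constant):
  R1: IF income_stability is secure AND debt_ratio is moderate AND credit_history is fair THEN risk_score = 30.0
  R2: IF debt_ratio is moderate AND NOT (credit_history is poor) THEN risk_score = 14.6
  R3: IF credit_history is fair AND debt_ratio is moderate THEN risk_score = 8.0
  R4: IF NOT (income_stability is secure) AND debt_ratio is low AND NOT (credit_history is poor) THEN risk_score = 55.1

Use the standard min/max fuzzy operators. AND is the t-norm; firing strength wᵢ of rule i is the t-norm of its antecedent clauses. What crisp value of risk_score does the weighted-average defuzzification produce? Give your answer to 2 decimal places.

19.13

R1 (z=30.0): secure=0.96, moderate=0.30, fair=0.63; AND[min(a, b)] → w = 0.30
R2 (z=14.6): moderate=0.30, ¬poor=1−0.46=0.54; AND[min(a, b)] → w = 0.30
R3 (z=8.0): fair=0.63, moderate=0.30; AND[min(a, b)] → w = 0.30
R4 (z=55.1): ¬secure=1−0.96=0.04, low=0.52, ¬poor=1−0.46=0.54; AND[min(a, b)] → w = 0.04
Weighted average = (0.30·30.0 + 0.30·14.6 + 0.30·8.0 + 0.04·55.1) / (0.30 + 0.30 + 0.30 + 0.04)
  = 17.9840 / 0.9400 = 19.13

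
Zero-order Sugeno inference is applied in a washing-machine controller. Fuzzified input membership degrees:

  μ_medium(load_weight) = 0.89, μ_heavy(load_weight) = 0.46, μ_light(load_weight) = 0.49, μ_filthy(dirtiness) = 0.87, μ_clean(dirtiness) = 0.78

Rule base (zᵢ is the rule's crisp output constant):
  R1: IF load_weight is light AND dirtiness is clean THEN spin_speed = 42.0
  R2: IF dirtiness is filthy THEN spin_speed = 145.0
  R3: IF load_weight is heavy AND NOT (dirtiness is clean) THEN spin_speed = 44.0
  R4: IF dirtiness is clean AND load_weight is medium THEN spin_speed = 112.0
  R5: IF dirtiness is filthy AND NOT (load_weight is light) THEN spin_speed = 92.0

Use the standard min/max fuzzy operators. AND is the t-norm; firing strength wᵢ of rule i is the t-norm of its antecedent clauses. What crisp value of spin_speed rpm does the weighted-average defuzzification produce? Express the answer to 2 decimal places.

R1 (z=42.0): light=0.49, clean=0.78; AND[min(a, b)] → w = 0.49
R2 (z=145.0): filthy=0.87 → w = 0.87
R3 (z=44.0): heavy=0.46, ¬clean=1−0.78=0.22; AND[min(a, b)] → w = 0.22
R4 (z=112.0): clean=0.78, medium=0.89; AND[min(a, b)] → w = 0.78
R5 (z=92.0): filthy=0.87, ¬light=1−0.49=0.51; AND[min(a, b)] → w = 0.51
Weighted average = (0.49·42.0 + 0.87·145.0 + 0.22·44.0 + 0.78·112.0 + 0.51·92.0) / (0.49 + 0.87 + 0.22 + 0.78 + 0.51)
  = 290.6900 / 2.8700 = 101.29

101.29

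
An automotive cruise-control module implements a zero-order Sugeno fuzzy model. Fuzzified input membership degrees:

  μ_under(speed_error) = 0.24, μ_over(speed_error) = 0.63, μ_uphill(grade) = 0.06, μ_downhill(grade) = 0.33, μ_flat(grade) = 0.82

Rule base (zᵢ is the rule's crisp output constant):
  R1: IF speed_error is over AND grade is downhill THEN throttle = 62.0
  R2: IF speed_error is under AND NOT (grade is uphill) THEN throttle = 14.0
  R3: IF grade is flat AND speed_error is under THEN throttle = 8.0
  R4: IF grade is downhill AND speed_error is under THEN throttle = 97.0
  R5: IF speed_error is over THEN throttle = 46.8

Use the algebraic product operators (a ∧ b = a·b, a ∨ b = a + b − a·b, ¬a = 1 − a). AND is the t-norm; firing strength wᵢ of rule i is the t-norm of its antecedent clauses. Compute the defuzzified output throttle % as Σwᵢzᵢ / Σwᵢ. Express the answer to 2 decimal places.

40.90

R1 (z=62.0): over=0.63, downhill=0.33; AND[a·b] → w = 0.2079
R2 (z=14.0): under=0.24, ¬uphill=1−0.06=0.94; AND[a·b] → w = 0.2256
R3 (z=8.0): flat=0.82, under=0.24; AND[a·b] → w = 0.1968
R4 (z=97.0): downhill=0.33, under=0.24; AND[a·b] → w = 0.0792
R5 (z=46.8): over=0.63 → w = 0.6300
Weighted average = (0.2079·62.0 + 0.2256·14.0 + 0.1968·8.0 + 0.0792·97.0 + 0.6300·46.8) / (0.2079 + 0.2256 + 0.1968 + 0.0792 + 0.6300)
  = 54.7890 / 1.3395 = 40.90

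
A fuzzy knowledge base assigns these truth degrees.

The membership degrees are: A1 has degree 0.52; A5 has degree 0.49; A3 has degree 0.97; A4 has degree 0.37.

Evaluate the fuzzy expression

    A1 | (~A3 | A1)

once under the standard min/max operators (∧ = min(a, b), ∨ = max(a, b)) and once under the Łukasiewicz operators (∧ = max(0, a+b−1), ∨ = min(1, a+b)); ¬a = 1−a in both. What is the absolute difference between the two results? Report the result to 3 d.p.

0.480

Under standard min/max:
  ~A3 = 1 − 0.97 = 0.03
  ~A3 | A1 = max(a, b) on (0.03, 0.52) = 0.52
  A1 | (~A3 | A1) = max(a, b) on (0.52, 0.52) = 0.52
  → value = 0.5200
Under Łukasiewicz:
  ~A3 = 1 − 0.97 = 0.03
  ~A3 | A1 = min(1, a+b) on (0.03, 0.52) = 0.55
  A1 | (~A3 | A1) = min(1, a+b) on (0.52, 0.55) = 1.00
  → value = 1.0000
|0.5200 − 1.0000| = 0.480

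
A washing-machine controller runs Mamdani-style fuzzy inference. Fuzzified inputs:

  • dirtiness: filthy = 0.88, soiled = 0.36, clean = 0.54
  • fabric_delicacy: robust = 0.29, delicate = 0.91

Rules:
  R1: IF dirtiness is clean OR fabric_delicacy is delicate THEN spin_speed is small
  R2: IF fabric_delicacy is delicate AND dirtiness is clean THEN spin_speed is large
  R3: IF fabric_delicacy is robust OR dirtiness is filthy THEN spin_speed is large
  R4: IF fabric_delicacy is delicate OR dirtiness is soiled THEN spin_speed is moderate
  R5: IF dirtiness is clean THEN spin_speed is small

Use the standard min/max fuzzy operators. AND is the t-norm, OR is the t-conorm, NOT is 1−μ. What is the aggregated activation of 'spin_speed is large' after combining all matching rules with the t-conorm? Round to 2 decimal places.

R1: clean=0.54, delicate=0.91; OR[max(a, b)] → w = 0.91
R2: delicate=0.91, clean=0.54; AND[min(a, b)] → w = 0.54
R3: robust=0.29, filthy=0.88; OR[max(a, b)] → w = 0.88
R4: delicate=0.91, soiled=0.36; OR[max(a, b)] → w = 0.91
R5: clean=0.54 → w = 0.54
Rules with consequent 'large': {R2, R3} → strengths 0.54, 0.88
Aggregate via t-conorm [max(a, b)]: 0.88

0.88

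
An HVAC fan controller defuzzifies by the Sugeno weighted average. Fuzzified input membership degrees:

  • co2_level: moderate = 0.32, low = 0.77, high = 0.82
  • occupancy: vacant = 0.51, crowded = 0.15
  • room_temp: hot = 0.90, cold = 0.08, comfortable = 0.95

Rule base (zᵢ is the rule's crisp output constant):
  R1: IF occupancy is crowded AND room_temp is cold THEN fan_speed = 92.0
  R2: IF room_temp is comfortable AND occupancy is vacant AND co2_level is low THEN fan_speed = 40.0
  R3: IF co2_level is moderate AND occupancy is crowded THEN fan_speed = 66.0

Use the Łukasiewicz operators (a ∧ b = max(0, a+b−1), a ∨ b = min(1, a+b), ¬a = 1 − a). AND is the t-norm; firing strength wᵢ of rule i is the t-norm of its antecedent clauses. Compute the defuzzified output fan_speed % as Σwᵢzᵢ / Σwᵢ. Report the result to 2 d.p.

40.00

R1 (z=92.0): crowded=0.15, cold=0.08; AND[max(0, a+b−1)] → w = 0.00
R2 (z=40.0): comfortable=0.95, vacant=0.51, low=0.77; AND[max(0, a+b−1)] → w = 0.23
R3 (z=66.0): moderate=0.32, crowded=0.15; AND[max(0, a+b−1)] → w = 0.00
Weighted average = (0.00·92.0 + 0.23·40.0 + 0.00·66.0) / (0.00 + 0.23 + 0.00)
  = 9.2000 / 0.2300 = 40.00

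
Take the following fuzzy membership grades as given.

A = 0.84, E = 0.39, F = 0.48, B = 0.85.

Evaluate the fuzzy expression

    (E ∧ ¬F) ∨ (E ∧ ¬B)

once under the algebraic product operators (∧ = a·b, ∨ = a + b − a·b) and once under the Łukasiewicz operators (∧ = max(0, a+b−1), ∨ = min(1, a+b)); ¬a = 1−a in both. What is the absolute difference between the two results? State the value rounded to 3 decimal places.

Under algebraic product:
  ¬F = 1 − 0.4800 = 0.5200
  E ∧ ¬F = a·b on (0.3900, 0.5200) = 0.2028
  ¬B = 1 − 0.8500 = 0.1500
  E ∧ ¬B = a·b on (0.3900, 0.1500) = 0.0585
  (E ∧ ¬F) ∨ (E ∧ ¬B) = a + b − a·b on (0.2028, 0.0585) = 0.2494
  → value = 0.2494
Under Łukasiewicz:
  ¬F = 1 − 0.48 = 0.52
  E ∧ ¬F = max(0, a+b−1) on (0.39, 0.52) = 0.00
  ¬B = 1 − 0.85 = 0.15
  E ∧ ¬B = max(0, a+b−1) on (0.39, 0.15) = 0.00
  (E ∧ ¬F) ∨ (E ∧ ¬B) = min(1, a+b) on (0.00, 0.00) = 0.00
  → value = 0.0000
|0.2494 − 0.0000| = 0.249

0.249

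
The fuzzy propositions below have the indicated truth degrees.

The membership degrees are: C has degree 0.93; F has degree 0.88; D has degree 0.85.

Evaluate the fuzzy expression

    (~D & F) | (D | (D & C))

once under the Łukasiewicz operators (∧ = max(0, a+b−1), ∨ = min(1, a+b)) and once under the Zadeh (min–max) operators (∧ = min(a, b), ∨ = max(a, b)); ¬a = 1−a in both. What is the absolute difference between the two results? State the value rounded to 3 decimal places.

0.150

Under Łukasiewicz:
  ~D = 1 − 0.85 = 0.15
  ~D & F = max(0, a+b−1) on (0.15, 0.88) = 0.03
  D & C = max(0, a+b−1) on (0.85, 0.93) = 0.78
  D | (D & C) = min(1, a+b) on (0.85, 0.78) = 1.00
  (~D & F) | (D | (D & C)) = min(1, a+b) on (0.03, 1.00) = 1.00
  → value = 1.0000
Under Zadeh (min–max):
  ~D = 1 − 0.85 = 0.15
  ~D & F = min(a, b) on (0.15, 0.88) = 0.15
  D & C = min(a, b) on (0.85, 0.93) = 0.85
  D | (D & C) = max(a, b) on (0.85, 0.85) = 0.85
  (~D & F) | (D | (D & C)) = max(a, b) on (0.15, 0.85) = 0.85
  → value = 0.8500
|1.0000 − 0.8500| = 0.150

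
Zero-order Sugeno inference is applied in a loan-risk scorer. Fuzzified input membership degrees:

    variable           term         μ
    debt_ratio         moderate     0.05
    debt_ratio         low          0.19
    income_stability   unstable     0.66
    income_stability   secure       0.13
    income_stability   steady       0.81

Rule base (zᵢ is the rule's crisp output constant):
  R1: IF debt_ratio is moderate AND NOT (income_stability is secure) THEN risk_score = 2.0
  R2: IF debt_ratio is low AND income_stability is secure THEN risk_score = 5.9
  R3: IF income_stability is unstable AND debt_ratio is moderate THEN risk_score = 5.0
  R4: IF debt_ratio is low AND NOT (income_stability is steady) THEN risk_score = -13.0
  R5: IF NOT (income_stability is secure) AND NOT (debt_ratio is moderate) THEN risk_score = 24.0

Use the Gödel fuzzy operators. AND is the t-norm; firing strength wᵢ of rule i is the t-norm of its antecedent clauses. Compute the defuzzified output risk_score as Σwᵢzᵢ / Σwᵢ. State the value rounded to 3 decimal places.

15.137

R1 (z=2.0): moderate=0.05, ¬secure=1−0.13=0.87; AND[min(a, b)] → w = 0.05
R2 (z=5.9): low=0.19, secure=0.13; AND[min(a, b)] → w = 0.13
R3 (z=5.0): unstable=0.66, moderate=0.05; AND[min(a, b)] → w = 0.05
R4 (z=-13.0): low=0.19, ¬steady=1−0.81=0.19; AND[min(a, b)] → w = 0.19
R5 (z=24.0): ¬secure=1−0.13=0.87, ¬moderate=1−0.05=0.95; AND[min(a, b)] → w = 0.87
Weighted average = (0.05·2.0 + 0.13·5.9 + 0.05·5.0 + 0.19·-13.0 + 0.87·24.0) / (0.05 + 0.13 + 0.05 + 0.19 + 0.87)
  = 19.5270 / 1.2900 = 15.137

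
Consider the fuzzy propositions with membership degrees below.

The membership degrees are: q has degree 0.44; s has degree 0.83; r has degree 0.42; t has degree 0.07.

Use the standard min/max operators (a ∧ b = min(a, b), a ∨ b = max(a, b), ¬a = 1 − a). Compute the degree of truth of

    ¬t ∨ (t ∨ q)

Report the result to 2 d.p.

0.93

¬t = 1 − 0.07 = 0.93
t ∨ q = max(a, b) on (0.07, 0.44) = 0.44
¬t ∨ (t ∨ q) = max(a, b) on (0.93, 0.44) = 0.93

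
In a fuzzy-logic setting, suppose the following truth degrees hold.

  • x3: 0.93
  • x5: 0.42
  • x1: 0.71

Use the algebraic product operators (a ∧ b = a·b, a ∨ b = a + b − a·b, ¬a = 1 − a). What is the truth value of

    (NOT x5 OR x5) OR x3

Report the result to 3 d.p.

0.983

NOT x5 = 1 − 0.4200 = 0.5800
NOT x5 OR x5 = a + b − a·b on (0.5800, 0.4200) = 0.7564
(NOT x5 OR x5) OR x3 = a + b − a·b on (0.7564, 0.9300) = 0.9829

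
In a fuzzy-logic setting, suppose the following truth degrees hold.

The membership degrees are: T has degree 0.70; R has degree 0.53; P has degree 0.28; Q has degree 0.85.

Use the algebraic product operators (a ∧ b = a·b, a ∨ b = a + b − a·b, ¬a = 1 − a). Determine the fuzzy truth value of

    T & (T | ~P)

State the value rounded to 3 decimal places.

~P = 1 − 0.2800 = 0.7200
T | ~P = a + b − a·b on (0.7000, 0.7200) = 0.9160
T & (T | ~P) = a·b on (0.7000, 0.9160) = 0.6412

0.641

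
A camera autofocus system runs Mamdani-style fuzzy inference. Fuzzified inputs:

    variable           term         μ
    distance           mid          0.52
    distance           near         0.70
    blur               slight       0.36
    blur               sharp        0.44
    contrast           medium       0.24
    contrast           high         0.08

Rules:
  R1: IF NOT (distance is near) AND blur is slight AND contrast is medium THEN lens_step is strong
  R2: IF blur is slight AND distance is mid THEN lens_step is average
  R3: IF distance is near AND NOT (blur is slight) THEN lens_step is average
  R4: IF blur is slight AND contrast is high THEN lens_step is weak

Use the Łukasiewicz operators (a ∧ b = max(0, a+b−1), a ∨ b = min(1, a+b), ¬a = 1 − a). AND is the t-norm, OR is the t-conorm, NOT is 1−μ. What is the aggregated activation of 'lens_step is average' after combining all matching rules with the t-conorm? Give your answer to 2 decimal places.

R1: ¬near=1−0.70=0.30, slight=0.36, medium=0.24; AND[max(0, a+b−1)] → w = 0.00
R2: slight=0.36, mid=0.52; AND[max(0, a+b−1)] → w = 0.00
R3: near=0.70, ¬slight=1−0.36=0.64; AND[max(0, a+b−1)] → w = 0.34
R4: slight=0.36, high=0.08; AND[max(0, a+b−1)] → w = 0.00
Rules with consequent 'average': {R2, R3} → strengths 0.00, 0.34
Aggregate via t-conorm [min(1, a+b)]: 0.34

0.34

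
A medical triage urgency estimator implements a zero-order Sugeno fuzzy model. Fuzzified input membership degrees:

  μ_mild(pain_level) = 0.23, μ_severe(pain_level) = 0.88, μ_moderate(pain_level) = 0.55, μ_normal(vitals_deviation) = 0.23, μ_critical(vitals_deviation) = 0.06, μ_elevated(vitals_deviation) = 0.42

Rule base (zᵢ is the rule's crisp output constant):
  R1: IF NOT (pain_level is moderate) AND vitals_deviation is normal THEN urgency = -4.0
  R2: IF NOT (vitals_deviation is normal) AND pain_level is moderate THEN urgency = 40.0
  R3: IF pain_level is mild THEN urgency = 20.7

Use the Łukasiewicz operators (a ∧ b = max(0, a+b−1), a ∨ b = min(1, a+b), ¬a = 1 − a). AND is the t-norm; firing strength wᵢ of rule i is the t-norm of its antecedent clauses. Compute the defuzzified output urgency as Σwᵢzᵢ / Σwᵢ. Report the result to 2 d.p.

31.93

R1 (z=-4.0): ¬moderate=1−0.55=0.45, normal=0.23; AND[max(0, a+b−1)] → w = 0.00
R2 (z=40.0): ¬normal=1−0.23=0.77, moderate=0.55; AND[max(0, a+b−1)] → w = 0.32
R3 (z=20.7): mild=0.23 → w = 0.23
Weighted average = (0.00·-4.0 + 0.32·40.0 + 0.23·20.7) / (0.00 + 0.32 + 0.23)
  = 17.5610 / 0.5500 = 31.93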